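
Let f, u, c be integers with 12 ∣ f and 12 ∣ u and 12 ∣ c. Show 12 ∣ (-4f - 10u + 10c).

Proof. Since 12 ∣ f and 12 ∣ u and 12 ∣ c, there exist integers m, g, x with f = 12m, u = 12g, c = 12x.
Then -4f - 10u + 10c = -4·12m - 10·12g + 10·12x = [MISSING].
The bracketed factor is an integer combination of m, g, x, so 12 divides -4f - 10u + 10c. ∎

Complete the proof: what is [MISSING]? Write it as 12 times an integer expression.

12(-10g - 4m + 10x)

Pull the common 12 out of every term: -4·12m - 10·12g + 10·12x = 12(-10g - 4m + 10x).
-10g - 4m + 10x is an integer, which exhibits the divisibility.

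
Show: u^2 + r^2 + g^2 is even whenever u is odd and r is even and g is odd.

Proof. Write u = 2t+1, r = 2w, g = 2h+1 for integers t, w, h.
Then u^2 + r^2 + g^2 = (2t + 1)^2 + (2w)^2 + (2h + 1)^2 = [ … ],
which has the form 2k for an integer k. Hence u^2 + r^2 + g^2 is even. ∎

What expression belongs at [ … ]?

Expanding: (2t + 1)^2 + (2w)^2 + (2h + 1)^2 = 4h^2 + 4h + 4t^2 + 4t + 4w^2 + 2.
Every term is even; pulling out the factor of 2 gives 2(2h^2 + 2h + 2t^2 + 2t + 2w^2 + 1).

2(2h^2 + 2h + 2t^2 + 2t + 2w^2 + 1)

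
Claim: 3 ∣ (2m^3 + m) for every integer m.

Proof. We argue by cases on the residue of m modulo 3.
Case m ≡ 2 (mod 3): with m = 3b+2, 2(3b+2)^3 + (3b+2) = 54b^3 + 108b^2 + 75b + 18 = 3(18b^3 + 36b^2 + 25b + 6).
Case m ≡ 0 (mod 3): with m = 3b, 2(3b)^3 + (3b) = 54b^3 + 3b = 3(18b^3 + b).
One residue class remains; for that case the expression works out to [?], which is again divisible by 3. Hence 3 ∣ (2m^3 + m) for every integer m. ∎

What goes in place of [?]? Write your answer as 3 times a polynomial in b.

Only m ≡ 1 (mod 3) is unaccounted for. Put m = 3b+1:
2(3b+1)^3 + (3b+1) expands to 54b^3 + 54b^2 + 21b + 3,
and factoring out 3 leaves 3(18b^3 + 18b^2 + 7b + 1).

3(18b^3 + 18b^2 + 7b + 1)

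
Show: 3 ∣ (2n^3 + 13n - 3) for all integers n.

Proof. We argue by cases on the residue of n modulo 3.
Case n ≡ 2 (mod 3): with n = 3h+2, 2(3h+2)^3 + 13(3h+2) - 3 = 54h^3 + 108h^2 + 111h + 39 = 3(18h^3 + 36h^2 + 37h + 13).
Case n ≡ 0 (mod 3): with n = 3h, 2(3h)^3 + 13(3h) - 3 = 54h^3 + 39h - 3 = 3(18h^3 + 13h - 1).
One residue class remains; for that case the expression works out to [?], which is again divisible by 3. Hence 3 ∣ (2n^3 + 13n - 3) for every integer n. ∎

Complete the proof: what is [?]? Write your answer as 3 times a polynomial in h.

Only n ≡ 1 (mod 3) is unaccounted for. Put n = 3h+1:
2(3h+1)^3 + 13(3h+1) - 3 expands to 54h^3 + 54h^2 + 57h + 12,
and factoring out 3 leaves 3(18h^3 + 18h^2 + 19h + 4).

3(18h^3 + 18h^2 + 19h + 4)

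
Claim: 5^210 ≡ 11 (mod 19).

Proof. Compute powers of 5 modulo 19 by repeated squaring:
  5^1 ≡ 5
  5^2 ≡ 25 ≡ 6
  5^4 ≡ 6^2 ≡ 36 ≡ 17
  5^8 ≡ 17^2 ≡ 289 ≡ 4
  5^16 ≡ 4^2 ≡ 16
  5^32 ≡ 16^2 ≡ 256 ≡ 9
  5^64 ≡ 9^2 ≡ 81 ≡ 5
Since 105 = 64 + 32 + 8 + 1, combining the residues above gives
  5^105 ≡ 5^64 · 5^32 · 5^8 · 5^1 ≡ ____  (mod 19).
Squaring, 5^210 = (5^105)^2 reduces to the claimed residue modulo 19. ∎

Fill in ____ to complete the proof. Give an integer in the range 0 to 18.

7

Multiply the listed residues: 5 · 9 · 4 · 5 = 45 → 180 → 900.
Reducing modulo 19: 900 = 47·19 + 7, so 5^105 ≡ 7.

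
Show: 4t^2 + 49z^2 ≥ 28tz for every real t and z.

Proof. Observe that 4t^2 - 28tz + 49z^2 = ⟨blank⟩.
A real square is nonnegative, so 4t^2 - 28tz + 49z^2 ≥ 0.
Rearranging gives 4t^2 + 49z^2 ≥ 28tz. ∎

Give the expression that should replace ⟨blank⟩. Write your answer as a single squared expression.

4t^2 - 28tz + 49z^2 is a perfect-square trinomial: the outer terms are (2t)^2 and (7z)^2, and the cross term is -2·2t·7z.
So 4t^2 - 28tz + 49z^2 = (2t - 7z)^2 ≥ 0.

(2t - 7z)^2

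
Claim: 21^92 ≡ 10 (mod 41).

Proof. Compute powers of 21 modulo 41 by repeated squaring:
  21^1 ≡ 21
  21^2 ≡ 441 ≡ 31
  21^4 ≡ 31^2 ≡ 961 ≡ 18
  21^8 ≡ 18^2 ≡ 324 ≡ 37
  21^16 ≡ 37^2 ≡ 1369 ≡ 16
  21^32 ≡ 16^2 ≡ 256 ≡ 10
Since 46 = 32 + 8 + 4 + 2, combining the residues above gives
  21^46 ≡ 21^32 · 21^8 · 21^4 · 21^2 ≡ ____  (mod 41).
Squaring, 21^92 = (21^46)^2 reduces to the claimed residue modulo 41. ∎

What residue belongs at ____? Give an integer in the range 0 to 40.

25

Multiply the listed residues: 10 · 37 · 18 · 31 = 370 → 6660 → 206460.
Reducing modulo 41: 206460 = 5035·41 + 25, so 21^46 ≡ 25.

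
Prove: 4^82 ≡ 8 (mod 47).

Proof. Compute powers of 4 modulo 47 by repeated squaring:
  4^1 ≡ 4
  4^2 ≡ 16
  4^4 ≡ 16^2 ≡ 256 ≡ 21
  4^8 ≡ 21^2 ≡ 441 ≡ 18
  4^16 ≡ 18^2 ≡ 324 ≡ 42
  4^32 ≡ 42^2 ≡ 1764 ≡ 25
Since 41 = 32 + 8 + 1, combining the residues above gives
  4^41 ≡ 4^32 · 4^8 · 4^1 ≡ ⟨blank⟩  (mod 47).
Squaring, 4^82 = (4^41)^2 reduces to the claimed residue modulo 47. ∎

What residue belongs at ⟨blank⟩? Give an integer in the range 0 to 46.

4^32 · 4^8 · 4^1 ≡ 25 · 18 · 4 = 1800.
1800 mod 47 = 14, so 4^41 ≡ 14 (mod 47).

14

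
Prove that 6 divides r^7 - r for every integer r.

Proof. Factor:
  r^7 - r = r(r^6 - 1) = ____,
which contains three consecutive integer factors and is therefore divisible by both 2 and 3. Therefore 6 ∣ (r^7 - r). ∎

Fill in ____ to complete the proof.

(r - 1)r(r + 1)(r^4 + r^2 + 1)

r^6 - 1 = (r^2 - 1)(r^4 + r^2 + 1), and r^2 - 1 = (r-1)(r+1).
So r(r^6 - 1) = (r - 1)r(r + 1)(r^4 + r^2 + 1).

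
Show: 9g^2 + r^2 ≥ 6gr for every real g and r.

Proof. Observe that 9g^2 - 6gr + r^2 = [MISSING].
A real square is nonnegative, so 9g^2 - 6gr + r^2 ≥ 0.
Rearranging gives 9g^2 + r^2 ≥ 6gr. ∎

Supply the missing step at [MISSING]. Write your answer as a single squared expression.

(3g - r)^2

The leading and trailing coefficients are 3^2 and 1^2, and 6 = 2·3·1, so the trinomial is (3g - r)^2.
Hence 9g^2 - 6gr + r^2 ≥ 0.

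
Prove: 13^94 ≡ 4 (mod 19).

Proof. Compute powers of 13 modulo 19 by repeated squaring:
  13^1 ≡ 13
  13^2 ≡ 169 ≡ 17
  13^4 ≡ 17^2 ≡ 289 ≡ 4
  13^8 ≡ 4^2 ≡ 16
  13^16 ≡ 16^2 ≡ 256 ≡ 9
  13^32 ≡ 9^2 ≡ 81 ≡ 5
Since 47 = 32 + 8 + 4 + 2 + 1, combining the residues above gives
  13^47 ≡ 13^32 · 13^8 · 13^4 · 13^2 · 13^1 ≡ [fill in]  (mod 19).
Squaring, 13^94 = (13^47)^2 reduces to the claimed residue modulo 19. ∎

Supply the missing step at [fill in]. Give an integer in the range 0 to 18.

13^32 · 13^8 · 13^4 · 13^2 · 13^1 ≡ 5 · 16 · 4 · 17 · 13 = 70720.
70720 mod 19 = 2, so 13^47 ≡ 2 (mod 19).

2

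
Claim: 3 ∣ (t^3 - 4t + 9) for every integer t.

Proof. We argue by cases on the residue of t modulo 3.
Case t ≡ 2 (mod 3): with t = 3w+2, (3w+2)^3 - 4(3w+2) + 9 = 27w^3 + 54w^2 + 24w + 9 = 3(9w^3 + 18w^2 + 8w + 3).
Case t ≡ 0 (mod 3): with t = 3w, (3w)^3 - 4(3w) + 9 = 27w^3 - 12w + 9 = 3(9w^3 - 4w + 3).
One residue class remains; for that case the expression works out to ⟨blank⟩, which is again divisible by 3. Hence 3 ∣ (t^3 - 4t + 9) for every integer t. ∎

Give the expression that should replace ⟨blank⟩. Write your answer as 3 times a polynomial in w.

Only t ≡ 1 (mod 3) is unaccounted for. Put t = 3w+1:
(3w+1)^3 - 4(3w+1) + 9 expands to 27w^3 + 27w^2 - 3w + 6,
and factoring out 3 leaves 3(9w^3 + 9w^2 - w + 2).

3(9w^3 + 9w^2 - w + 2)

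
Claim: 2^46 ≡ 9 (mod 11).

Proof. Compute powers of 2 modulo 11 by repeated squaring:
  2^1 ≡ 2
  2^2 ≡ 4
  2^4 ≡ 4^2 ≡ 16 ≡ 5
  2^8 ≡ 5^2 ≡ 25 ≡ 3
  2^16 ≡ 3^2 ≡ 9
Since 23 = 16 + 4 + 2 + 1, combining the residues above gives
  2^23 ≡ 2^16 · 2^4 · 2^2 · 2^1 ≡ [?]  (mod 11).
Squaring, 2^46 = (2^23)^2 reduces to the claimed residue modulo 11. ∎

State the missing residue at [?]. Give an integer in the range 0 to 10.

2^16 · 2^4 · 2^2 · 2^1 ≡ 9 · 5 · 4 · 2 = 360.
360 mod 11 = 8, so 2^23 ≡ 8 (mod 11).

8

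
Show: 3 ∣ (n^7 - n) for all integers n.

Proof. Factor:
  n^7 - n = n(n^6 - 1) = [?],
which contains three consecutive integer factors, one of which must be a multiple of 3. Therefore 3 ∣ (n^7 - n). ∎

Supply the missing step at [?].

n^6 - 1 = (n^2 - 1)(n^4 + n^2 + 1), and n^2 - 1 = (n-1)(n+1).
So n(n^6 - 1) = (n - 1)n(n + 1)(n^4 + n^2 + 1).

(n - 1)n(n + 1)(n^4 + n^2 + 1)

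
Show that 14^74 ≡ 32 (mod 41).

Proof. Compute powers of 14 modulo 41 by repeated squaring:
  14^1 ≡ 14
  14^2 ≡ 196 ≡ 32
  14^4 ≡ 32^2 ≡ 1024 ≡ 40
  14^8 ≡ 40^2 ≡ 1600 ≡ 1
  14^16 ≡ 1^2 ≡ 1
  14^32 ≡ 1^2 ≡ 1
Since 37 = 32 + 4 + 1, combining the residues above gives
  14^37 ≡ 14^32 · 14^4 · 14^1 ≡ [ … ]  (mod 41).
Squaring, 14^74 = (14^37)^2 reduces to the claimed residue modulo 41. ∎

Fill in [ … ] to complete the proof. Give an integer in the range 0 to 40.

27

Multiply the listed residues: 1 · 40 · 14 = 40 → 560.
Reducing modulo 41: 560 = 13·41 + 27, so 14^37 ≡ 27.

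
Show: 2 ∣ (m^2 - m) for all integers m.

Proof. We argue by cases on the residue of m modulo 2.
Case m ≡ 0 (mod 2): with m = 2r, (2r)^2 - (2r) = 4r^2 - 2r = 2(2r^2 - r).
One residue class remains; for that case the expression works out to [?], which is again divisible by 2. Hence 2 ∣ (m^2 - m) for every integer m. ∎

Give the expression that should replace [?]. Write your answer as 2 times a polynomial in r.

2(2r^2 + r)

The residues treated are {0}, so the missing case is m ≡ 1 (mod 2); write m = 2r+1.
Then (2r+1)^2 - (2r+1) = 4r^2 + 2r = 2(2r^2 + r).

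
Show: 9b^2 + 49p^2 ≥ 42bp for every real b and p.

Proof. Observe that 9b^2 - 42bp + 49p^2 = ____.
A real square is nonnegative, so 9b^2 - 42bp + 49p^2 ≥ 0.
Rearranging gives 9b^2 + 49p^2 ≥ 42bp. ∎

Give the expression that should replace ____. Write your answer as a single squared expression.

The leading and trailing coefficients are 3^2 and 7^2, and 42 = 2·3·7, so the trinomial is (3b - 7p)^2.
Hence 9b^2 - 42bp + 49p^2 ≥ 0.

(3b - 7p)^2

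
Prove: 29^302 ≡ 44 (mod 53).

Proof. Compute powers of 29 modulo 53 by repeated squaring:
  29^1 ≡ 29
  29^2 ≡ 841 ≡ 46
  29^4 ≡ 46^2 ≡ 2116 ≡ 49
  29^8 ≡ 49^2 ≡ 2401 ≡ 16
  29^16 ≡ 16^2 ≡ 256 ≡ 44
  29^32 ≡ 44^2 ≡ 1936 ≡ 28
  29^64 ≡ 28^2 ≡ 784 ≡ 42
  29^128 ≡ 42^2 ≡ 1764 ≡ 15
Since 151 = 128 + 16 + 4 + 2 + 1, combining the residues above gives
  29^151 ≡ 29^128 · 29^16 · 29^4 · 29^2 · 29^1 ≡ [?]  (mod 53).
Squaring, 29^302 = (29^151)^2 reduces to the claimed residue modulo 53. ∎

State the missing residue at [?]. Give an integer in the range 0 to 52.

37

Multiply the listed residues: 15 · 44 · 49 · 46 · 29 = 660 → 32340 → 1487640 → 43141560.
Reducing modulo 53: 43141560 = 813991·53 + 37, so 29^151 ≡ 37.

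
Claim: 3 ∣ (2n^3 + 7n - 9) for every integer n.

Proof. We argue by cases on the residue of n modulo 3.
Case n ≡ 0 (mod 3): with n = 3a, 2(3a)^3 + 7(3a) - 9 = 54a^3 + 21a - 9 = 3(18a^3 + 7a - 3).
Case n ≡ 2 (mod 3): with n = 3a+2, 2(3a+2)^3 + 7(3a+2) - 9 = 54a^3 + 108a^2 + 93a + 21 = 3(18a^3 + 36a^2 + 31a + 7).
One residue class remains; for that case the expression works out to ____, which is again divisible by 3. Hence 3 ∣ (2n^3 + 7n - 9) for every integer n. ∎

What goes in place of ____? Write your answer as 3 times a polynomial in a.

3(18a^3 + 18a^2 + 13a)

The residues treated are {0, 2}, so the missing case is n ≡ 1 (mod 3); write n = 3a+1.
Then 2(3a+1)^3 + 7(3a+1) - 9 = 54a^3 + 54a^2 + 39a = 3(18a^3 + 18a^2 + 13a).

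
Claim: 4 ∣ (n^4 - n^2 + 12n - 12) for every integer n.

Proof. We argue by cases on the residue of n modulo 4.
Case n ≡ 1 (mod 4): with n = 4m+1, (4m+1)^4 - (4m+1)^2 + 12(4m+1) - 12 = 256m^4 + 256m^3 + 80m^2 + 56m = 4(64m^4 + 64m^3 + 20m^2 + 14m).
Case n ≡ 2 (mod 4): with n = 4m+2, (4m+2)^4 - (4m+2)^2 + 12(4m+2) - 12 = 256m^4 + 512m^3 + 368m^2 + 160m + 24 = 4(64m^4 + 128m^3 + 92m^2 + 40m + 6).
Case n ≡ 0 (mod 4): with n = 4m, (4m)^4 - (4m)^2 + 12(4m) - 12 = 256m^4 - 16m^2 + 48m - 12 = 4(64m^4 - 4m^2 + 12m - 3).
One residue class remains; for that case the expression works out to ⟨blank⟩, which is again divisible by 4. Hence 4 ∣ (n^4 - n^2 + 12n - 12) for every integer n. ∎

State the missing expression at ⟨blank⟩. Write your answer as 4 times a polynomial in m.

4(64m^4 + 192m^3 + 212m^2 + 114m + 24)

The residues treated are {1, 2, 0}, so the missing case is n ≡ 3 (mod 4); write n = 4m+3.
Then (4m+3)^4 - (4m+3)^2 + 12(4m+3) - 12 = 256m^4 + 768m^3 + 848m^2 + 456m + 96 = 4(64m^4 + 192m^3 + 212m^2 + 114m + 24).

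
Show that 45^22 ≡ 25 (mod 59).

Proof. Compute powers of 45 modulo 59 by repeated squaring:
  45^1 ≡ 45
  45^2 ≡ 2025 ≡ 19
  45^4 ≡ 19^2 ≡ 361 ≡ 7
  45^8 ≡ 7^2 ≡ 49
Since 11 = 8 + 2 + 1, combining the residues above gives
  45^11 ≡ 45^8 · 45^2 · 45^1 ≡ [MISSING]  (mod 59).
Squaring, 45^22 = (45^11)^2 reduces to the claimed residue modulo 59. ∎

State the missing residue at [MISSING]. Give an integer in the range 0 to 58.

5

Multiply the listed residues: 49 · 19 · 45 = 931 → 41895.
Reducing modulo 59: 41895 = 710·59 + 5, so 45^11 ≡ 5.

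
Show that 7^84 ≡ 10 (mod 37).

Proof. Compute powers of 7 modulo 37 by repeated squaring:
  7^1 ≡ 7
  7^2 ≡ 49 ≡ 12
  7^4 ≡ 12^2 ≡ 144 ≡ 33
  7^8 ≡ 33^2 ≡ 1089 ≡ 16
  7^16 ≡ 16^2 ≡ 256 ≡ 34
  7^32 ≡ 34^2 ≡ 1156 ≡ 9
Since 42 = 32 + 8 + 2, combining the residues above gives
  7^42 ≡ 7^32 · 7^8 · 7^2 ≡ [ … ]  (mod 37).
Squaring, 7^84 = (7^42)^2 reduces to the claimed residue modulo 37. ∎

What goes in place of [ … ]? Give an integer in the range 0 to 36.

Multiply the listed residues: 9 · 16 · 12 = 144 → 1728.
Reducing modulo 37: 1728 = 46·37 + 26, so 7^42 ≡ 26.

26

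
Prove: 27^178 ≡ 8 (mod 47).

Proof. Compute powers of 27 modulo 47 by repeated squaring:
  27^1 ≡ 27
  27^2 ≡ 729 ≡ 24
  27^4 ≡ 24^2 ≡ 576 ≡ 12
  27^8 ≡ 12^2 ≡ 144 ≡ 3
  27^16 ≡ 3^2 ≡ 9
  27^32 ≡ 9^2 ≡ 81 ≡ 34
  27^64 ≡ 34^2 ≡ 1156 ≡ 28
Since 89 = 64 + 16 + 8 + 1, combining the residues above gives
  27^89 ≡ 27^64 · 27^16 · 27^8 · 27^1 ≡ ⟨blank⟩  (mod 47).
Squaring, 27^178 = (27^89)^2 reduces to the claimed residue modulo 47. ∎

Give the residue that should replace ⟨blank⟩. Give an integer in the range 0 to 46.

Multiply the listed residues: 28 · 9 · 3 · 27 = 252 → 756 → 20412.
Reducing modulo 47: 20412 = 434·47 + 14, so 27^89 ≡ 14.

14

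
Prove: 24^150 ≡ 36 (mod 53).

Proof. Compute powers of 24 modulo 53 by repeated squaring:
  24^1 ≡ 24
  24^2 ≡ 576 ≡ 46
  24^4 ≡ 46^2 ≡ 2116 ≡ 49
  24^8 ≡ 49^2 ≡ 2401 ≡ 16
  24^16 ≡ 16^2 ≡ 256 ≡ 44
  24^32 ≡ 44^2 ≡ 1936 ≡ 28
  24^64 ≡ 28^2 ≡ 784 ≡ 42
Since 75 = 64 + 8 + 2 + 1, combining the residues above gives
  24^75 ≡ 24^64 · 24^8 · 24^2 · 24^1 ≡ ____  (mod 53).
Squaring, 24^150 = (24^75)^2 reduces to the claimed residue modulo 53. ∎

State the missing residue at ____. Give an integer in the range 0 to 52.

47

24^64 · 24^8 · 24^2 · 24^1 ≡ 42 · 16 · 46 · 24 = 741888.
741888 mod 53 = 47, so 24^75 ≡ 47 (mod 53).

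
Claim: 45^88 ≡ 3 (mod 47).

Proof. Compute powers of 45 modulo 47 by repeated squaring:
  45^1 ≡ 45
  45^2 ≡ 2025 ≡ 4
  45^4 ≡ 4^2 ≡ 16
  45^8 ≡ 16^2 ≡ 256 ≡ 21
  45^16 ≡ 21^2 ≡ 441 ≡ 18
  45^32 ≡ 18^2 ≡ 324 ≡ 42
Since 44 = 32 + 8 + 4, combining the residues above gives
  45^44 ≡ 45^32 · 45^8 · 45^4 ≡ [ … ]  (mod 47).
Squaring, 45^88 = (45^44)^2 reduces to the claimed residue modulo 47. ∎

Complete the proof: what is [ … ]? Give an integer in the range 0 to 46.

12

Multiply the listed residues: 42 · 21 · 16 = 882 → 14112.
Reducing modulo 47: 14112 = 300·47 + 12, so 45^44 ≡ 12.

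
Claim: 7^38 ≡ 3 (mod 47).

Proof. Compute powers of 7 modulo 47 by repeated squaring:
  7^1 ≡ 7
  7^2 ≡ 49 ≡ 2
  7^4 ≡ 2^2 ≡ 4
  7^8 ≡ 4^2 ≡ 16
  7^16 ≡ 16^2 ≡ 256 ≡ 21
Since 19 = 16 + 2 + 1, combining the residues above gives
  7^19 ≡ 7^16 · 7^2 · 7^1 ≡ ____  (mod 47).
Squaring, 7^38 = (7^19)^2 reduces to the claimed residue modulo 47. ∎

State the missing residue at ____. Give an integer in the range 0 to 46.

Multiply the listed residues: 21 · 2 · 7 = 42 → 294.
Reducing modulo 47: 294 = 6·47 + 12, so 7^19 ≡ 12.

12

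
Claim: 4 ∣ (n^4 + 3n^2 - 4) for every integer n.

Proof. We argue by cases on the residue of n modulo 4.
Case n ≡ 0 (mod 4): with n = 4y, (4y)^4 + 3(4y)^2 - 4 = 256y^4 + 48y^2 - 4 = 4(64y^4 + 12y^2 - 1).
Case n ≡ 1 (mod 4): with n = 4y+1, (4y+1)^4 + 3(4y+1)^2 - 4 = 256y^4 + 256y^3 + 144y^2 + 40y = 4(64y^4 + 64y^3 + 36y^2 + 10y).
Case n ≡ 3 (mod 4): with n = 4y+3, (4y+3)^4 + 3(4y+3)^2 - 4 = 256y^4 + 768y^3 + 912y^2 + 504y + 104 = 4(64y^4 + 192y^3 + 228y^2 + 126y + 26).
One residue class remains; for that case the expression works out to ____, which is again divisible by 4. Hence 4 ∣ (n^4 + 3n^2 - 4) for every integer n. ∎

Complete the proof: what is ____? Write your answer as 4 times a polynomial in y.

Only n ≡ 2 (mod 4) is unaccounted for. Put n = 4y+2:
(4y+2)^4 + 3(4y+2)^2 - 4 expands to 256y^4 + 512y^3 + 432y^2 + 176y + 24,
and factoring out 4 leaves 4(64y^4 + 128y^3 + 108y^2 + 44y + 6).

4(64y^4 + 128y^3 + 108y^2 + 44y + 6)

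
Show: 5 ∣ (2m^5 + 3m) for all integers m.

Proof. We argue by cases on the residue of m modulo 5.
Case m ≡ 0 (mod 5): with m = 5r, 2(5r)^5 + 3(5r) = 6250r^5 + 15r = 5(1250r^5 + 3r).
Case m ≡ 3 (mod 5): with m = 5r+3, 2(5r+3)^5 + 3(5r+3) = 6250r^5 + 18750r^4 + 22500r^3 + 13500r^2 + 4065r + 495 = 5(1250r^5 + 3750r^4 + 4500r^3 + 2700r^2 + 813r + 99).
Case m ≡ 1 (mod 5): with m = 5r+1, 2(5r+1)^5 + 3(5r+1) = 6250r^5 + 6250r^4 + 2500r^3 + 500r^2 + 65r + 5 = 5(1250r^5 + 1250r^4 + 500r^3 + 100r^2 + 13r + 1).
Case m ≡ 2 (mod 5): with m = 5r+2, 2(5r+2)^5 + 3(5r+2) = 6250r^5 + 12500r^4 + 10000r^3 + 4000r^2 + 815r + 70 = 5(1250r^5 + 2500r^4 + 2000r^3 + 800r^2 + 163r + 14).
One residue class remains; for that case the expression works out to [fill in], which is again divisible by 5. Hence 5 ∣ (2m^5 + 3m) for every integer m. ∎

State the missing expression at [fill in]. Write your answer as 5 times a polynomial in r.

5(1250r^5 + 5000r^4 + 8000r^3 + 6400r^2 + 2563r + 412)

The residues treated are {0, 3, 1, 2}, so the missing case is m ≡ 4 (mod 5); write m = 5r+4.
Then 2(5r+4)^5 + 3(5r+4) = 6250r^5 + 25000r^4 + 40000r^3 + 32000r^2 + 12815r + 2060 = 5(1250r^5 + 5000r^4 + 8000r^3 + 6400r^2 + 2563r + 412).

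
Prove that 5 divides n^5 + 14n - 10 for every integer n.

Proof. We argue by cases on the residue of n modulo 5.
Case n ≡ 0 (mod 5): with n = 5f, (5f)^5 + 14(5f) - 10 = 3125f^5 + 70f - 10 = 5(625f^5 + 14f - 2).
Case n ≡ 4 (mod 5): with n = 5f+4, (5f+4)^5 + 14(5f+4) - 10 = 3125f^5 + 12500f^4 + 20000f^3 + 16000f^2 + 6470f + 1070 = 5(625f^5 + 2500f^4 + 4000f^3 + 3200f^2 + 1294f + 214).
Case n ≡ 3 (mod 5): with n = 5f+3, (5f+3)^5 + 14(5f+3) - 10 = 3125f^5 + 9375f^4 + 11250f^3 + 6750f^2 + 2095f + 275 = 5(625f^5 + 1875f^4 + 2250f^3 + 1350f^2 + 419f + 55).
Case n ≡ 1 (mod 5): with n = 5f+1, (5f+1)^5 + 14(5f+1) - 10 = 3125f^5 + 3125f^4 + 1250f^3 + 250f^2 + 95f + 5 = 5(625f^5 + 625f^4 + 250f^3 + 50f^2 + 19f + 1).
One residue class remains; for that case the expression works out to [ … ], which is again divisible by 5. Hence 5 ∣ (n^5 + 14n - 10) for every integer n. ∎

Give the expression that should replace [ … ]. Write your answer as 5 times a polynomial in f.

Only n ≡ 2 (mod 5) is unaccounted for. Put n = 5f+2:
(5f+2)^5 + 14(5f+2) - 10 expands to 3125f^5 + 6250f^4 + 5000f^3 + 2000f^2 + 470f + 50,
and factoring out 5 leaves 5(625f^5 + 1250f^4 + 1000f^3 + 400f^2 + 94f + 10).

5(625f^5 + 1250f^4 + 1000f^3 + 400f^2 + 94f + 10)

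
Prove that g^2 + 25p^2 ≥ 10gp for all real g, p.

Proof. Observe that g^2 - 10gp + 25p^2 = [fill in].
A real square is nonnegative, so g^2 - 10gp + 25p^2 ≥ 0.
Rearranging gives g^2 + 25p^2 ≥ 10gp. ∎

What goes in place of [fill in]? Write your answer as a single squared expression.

(g - 5p)^2

g^2 - 10gp + 25p^2 is a perfect-square trinomial: the outer terms are (g)^2 and (5p)^2, and the cross term is -2·g·5p.
So g^2 - 10gp + 25p^2 = (g - 5p)^2 ≥ 0.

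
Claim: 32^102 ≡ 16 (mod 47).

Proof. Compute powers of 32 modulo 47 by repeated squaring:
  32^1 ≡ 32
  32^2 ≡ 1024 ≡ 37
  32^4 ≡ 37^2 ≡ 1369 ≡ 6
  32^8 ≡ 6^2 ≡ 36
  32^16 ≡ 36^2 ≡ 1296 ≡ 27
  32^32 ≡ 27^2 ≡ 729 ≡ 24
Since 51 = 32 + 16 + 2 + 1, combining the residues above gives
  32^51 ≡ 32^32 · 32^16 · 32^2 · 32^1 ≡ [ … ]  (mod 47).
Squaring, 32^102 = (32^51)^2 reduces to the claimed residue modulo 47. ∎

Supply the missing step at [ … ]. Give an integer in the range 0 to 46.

Multiply the listed residues: 24 · 27 · 37 · 32 = 648 → 23976 → 767232.
Reducing modulo 47: 767232 = 16324·47 + 4, so 32^51 ≡ 4.

4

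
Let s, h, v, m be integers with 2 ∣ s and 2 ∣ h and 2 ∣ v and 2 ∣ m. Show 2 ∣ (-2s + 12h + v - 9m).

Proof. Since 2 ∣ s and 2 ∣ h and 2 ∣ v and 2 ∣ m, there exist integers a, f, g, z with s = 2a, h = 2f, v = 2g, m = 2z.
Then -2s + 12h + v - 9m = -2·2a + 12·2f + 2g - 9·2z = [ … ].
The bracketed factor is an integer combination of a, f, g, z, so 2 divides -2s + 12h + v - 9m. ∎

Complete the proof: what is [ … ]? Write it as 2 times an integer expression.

2(-2a + 12f + g - 9z)

Pull the common 2 out of every term: -2·2a + 12·2f + 2g - 9·2z = 2(-2a + 12f + g - 9z).
-2a + 12f + g - 9z is an integer, which exhibits the divisibility.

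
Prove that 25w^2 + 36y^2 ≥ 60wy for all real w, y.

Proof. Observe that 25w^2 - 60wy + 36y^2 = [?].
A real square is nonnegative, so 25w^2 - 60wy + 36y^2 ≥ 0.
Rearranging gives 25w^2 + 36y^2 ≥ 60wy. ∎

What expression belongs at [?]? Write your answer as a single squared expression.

(5w - 6y)^2

The leading and trailing coefficients are 5^2 and 6^2, and 60 = 2·5·6, so the trinomial is (5w - 6y)^2.
Hence 25w^2 - 60wy + 36y^2 ≥ 0.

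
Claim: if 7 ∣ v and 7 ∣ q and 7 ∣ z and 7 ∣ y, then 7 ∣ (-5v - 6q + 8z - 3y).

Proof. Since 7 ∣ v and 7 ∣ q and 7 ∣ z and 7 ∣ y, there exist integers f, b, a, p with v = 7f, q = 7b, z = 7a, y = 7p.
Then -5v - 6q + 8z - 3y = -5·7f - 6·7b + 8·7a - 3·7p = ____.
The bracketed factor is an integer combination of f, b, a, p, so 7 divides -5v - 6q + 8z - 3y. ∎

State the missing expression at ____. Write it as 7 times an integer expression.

Pull the common 7 out of every term: -5·7f - 6·7b + 8·7a - 3·7p = 7(8a - 6b - 5f - 3p).
8a - 6b - 5f - 3p is an integer, which exhibits the divisibility.

7(8a - 6b - 5f - 3p)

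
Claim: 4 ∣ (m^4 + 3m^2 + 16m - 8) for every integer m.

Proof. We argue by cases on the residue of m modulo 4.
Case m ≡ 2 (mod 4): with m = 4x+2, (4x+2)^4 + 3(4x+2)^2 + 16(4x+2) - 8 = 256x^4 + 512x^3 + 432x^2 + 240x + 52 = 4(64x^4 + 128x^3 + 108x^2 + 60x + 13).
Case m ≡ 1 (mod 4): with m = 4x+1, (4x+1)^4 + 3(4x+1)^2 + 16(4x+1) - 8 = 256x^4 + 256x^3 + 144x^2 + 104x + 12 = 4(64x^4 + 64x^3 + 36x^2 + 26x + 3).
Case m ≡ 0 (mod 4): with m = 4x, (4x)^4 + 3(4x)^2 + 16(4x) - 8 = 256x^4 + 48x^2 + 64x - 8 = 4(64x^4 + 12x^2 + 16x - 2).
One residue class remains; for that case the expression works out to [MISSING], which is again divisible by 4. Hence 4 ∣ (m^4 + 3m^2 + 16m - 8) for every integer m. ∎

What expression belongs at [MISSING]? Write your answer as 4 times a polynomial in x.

Only m ≡ 3 (mod 4) is unaccounted for. Put m = 4x+3:
(4x+3)^4 + 3(4x+3)^2 + 16(4x+3) - 8 expands to 256x^4 + 768x^3 + 912x^2 + 568x + 148,
and factoring out 4 leaves 4(64x^4 + 192x^3 + 228x^2 + 142x + 37).

4(64x^4 + 192x^3 + 228x^2 + 142x + 37)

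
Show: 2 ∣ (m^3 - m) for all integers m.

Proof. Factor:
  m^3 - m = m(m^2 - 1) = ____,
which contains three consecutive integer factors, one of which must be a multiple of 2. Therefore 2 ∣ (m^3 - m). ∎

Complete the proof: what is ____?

(m - 1)m(m + 1)

m(m^2 - 1) = m(m - 1)(m + 1) = (m - 1)m(m + 1).
These three factors are consecutive integers, so their product is divisible by 2.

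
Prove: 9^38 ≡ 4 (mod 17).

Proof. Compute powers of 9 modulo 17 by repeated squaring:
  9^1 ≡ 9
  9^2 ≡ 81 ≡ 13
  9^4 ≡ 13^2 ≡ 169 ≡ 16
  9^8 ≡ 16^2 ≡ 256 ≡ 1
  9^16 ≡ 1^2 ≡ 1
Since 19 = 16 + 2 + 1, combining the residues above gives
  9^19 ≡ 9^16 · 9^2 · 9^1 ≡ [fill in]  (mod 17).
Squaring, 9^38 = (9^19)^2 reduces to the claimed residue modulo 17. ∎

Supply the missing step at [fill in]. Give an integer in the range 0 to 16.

9^16 · 9^2 · 9^1 ≡ 1 · 13 · 9 = 117.
117 mod 17 = 15, so 9^19 ≡ 15 (mod 17).

15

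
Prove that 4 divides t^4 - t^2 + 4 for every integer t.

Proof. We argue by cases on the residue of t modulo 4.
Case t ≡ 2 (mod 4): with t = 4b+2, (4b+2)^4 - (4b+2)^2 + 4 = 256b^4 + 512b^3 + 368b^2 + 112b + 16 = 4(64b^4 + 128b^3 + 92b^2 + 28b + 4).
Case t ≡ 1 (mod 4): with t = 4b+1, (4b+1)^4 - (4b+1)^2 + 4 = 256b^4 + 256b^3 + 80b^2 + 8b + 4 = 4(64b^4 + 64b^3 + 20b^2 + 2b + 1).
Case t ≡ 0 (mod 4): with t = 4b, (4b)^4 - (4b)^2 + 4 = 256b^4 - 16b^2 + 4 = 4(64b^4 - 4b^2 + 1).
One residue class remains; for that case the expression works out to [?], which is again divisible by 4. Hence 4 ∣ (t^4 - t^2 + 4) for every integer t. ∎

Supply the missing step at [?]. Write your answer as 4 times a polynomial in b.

Only t ≡ 3 (mod 4) is unaccounted for. Put t = 4b+3:
(4b+3)^4 - (4b+3)^2 + 4 expands to 256b^4 + 768b^3 + 848b^2 + 408b + 76,
and factoring out 4 leaves 4(64b^4 + 192b^3 + 212b^2 + 102b + 19).

4(64b^4 + 192b^3 + 212b^2 + 102b + 19)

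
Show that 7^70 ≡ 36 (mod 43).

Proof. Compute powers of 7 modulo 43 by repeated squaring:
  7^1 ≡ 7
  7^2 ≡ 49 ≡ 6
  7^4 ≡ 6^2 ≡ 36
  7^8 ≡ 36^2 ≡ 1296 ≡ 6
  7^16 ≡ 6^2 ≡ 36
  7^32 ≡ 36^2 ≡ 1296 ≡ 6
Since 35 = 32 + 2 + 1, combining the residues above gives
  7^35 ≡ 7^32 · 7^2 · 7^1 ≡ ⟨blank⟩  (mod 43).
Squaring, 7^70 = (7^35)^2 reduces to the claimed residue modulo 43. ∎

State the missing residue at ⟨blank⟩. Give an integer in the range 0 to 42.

37

7^32 · 7^2 · 7^1 ≡ 6 · 6 · 7 = 252.
252 mod 43 = 37, so 7^35 ≡ 37 (mod 43).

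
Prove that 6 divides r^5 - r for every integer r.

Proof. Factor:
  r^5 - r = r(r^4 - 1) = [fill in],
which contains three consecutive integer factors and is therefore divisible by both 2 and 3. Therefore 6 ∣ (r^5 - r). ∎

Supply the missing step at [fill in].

(r - 1)r(r + 1)(r^2 + 1)

r^4 - 1 = (r^2 - 1)(r^2 + 1), and r^2 - 1 = (r-1)(r+1).
So r(r^4 - 1) = (r - 1)r(r + 1)(r^2 + 1).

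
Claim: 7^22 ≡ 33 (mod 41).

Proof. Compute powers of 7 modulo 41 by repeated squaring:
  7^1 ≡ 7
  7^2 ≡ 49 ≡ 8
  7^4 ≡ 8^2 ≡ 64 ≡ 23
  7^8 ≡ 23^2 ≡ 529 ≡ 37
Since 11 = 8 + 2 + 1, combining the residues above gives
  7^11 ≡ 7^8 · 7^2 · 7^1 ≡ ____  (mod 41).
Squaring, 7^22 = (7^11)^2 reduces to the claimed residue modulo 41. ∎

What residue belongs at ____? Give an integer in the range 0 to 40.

22

7^8 · 7^2 · 7^1 ≡ 37 · 8 · 7 = 2072.
2072 mod 41 = 22, so 7^11 ≡ 22 (mod 41).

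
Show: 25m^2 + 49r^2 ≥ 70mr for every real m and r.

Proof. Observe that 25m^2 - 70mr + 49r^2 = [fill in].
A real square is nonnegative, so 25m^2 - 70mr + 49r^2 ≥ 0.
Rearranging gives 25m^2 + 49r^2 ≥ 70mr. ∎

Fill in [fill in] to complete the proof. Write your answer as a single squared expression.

(5m - 7r)^2

The leading and trailing coefficients are 5^2 and 7^2, and 70 = 2·5·7, so the trinomial is (5m - 7r)^2.
Hence 25m^2 - 70mr + 49r^2 ≥ 0.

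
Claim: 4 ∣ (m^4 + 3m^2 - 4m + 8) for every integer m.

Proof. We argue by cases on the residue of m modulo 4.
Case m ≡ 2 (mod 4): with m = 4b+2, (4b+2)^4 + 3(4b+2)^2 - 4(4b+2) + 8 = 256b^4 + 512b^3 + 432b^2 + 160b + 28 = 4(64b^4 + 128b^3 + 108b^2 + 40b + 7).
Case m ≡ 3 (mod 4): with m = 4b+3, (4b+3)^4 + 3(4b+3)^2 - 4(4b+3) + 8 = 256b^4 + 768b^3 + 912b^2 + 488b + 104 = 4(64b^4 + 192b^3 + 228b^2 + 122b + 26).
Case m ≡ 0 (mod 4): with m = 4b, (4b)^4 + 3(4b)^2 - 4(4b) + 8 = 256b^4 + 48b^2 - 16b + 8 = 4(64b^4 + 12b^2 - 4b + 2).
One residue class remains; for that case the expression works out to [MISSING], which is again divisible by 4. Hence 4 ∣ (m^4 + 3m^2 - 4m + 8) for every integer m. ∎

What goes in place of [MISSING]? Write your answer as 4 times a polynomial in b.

4(64b^4 + 64b^3 + 36b^2 + 6b + 2)

Only m ≡ 1 (mod 4) is unaccounted for. Put m = 4b+1:
(4b+1)^4 + 3(4b+1)^2 - 4(4b+1) + 8 expands to 256b^4 + 256b^3 + 144b^2 + 24b + 8,
and factoring out 4 leaves 4(64b^4 + 64b^3 + 36b^2 + 6b + 2).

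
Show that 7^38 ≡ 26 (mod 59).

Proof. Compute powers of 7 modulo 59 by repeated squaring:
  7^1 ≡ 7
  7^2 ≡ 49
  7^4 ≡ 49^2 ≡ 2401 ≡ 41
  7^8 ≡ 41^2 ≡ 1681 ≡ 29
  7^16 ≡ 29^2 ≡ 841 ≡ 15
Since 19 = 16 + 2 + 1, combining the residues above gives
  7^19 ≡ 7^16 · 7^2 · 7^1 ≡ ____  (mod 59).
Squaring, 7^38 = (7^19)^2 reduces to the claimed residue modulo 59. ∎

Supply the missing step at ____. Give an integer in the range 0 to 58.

Multiply the listed residues: 15 · 49 · 7 = 735 → 5145.
Reducing modulo 59: 5145 = 87·59 + 12, so 7^19 ≡ 12.

12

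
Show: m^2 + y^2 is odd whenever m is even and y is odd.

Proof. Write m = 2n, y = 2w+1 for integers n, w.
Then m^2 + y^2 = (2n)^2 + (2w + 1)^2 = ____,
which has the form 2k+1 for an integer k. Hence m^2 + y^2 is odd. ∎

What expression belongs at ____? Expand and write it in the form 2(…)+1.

2(2n^2 + 2w^2 + 2w) + 1

Expanding: (2n)^2 + (2w + 1)^2 = 4n^2 + 4w^2 + 4w + 1.
Every term except the constant is even, so this is 2(2n^2 + 2w^2 + 2w) + 1,
and 2n^2 + 2w^2 + 2w ∈ ℤ gives the required form.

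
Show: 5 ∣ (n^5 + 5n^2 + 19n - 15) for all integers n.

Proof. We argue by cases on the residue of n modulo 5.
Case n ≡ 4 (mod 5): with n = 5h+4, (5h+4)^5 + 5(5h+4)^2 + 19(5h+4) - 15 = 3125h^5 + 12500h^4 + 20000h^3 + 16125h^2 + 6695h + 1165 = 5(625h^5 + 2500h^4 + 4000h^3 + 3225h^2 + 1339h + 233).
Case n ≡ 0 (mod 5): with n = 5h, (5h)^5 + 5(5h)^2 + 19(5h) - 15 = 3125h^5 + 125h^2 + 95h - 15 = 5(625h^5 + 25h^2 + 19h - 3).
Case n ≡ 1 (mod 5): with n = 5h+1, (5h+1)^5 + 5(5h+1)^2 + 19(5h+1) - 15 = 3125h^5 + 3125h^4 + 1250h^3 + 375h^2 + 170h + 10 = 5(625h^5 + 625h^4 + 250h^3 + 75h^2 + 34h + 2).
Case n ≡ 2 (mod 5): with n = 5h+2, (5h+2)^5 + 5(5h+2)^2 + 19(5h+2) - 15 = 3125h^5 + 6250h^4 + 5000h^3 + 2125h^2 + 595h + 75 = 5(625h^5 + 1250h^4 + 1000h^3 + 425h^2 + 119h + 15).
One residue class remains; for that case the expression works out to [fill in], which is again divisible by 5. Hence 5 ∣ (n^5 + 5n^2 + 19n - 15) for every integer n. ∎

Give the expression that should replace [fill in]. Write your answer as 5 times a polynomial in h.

The residues treated are {4, 0, 1, 2}, so the missing case is n ≡ 3 (mod 5); write n = 5h+3.
Then (5h+3)^5 + 5(5h+3)^2 + 19(5h+3) - 15 = 3125h^5 + 9375h^4 + 11250h^3 + 6875h^2 + 2270h + 330 = 5(625h^5 + 1875h^4 + 2250h^3 + 1375h^2 + 454h + 66).

5(625h^5 + 1875h^4 + 2250h^3 + 1375h^2 + 454h + 66)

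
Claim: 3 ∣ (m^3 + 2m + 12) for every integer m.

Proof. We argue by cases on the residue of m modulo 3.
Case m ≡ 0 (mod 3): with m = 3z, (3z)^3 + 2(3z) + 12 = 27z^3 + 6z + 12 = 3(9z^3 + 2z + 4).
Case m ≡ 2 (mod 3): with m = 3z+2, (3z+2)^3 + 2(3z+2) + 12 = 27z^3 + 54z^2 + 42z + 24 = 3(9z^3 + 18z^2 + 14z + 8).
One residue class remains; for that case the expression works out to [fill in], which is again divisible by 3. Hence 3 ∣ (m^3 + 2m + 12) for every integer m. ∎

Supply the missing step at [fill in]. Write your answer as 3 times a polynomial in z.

3(9z^3 + 9z^2 + 5z + 5)

Only m ≡ 1 (mod 3) is unaccounted for. Put m = 3z+1:
(3z+1)^3 + 2(3z+1) + 12 expands to 27z^3 + 27z^2 + 15z + 15,
and factoring out 3 leaves 3(9z^3 + 9z^2 + 5z + 5).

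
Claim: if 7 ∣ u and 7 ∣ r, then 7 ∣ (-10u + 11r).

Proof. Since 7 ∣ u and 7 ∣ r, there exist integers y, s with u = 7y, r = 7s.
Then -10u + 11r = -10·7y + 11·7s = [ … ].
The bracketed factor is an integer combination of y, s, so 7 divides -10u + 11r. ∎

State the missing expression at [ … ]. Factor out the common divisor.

Each term has a factor of 7: -10·7y + 11·7s = 7·(11s - 10y).
Since 11s - 10y is an integer, 7 ∣ (-10u + 11r).

7(11s - 10y)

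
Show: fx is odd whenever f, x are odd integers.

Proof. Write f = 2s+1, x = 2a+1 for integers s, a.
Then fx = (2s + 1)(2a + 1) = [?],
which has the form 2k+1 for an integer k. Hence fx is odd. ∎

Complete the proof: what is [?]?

2(2as + a + s) + 1

Expanding: (2s + 1)(2a + 1) = 4as + 2a + 2s + 1.
Every term except the constant is even, so this is 2(2as + a + s) + 1,
and 2as + a + s ∈ ℤ gives the required form.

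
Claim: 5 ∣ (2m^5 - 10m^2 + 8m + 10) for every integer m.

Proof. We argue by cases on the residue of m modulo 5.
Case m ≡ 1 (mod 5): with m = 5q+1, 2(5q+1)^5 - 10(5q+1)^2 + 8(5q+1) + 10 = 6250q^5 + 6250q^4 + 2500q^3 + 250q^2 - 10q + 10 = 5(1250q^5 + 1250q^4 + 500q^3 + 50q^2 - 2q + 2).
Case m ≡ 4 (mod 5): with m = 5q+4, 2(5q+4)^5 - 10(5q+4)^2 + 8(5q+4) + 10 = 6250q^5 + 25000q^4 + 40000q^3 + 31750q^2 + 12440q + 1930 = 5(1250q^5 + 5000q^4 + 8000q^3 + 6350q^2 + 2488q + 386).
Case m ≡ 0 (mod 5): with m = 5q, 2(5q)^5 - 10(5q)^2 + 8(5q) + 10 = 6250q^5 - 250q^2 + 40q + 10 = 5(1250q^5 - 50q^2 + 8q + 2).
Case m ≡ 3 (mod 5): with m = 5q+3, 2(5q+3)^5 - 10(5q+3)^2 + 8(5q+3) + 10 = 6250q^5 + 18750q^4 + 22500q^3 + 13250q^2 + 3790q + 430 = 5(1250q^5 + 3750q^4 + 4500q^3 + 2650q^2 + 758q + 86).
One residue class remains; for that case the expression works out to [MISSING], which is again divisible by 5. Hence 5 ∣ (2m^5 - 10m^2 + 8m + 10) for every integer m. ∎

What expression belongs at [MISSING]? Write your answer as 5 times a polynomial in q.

The residues treated are {1, 4, 0, 3}, so the missing case is m ≡ 2 (mod 5); write m = 5q+2.
Then 2(5q+2)^5 - 10(5q+2)^2 + 8(5q+2) + 10 = 6250q^5 + 12500q^4 + 10000q^3 + 3750q^2 + 640q + 50 = 5(1250q^5 + 2500q^4 + 2000q^3 + 750q^2 + 128q + 10).

5(1250q^5 + 2500q^4 + 2000q^3 + 750q^2 + 128q + 10)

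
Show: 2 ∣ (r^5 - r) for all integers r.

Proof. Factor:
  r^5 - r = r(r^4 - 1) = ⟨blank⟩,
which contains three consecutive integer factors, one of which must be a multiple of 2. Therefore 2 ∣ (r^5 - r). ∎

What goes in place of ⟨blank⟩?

(r - 1)r(r + 1)(r^2 + 1)

r^4 - 1 = (r^2 - 1)(r^2 + 1), and r^2 - 1 = (r-1)(r+1).
So r(r^4 - 1) = (r - 1)r(r + 1)(r^2 + 1).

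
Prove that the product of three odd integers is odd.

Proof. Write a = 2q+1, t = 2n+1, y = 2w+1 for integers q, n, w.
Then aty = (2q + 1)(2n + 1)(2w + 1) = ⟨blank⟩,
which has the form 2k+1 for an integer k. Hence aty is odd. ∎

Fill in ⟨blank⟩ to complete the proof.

2(4nqw + 2nq + 2nw + n + 2qw + q + w) + 1

(2q + 1)(2n + 1)(2w + 1) = 8nqw + 4nq + 4nw + 2n + 4qw + 2q + 2w + 1
= 2(4nqw + 2nq + 2nw + n + 2qw + q + w) + 1.
Since 4nqw + 2nq + 2nw + n + 2qw + q + w is an integer, the product is of the form 2k+1 for an integer k.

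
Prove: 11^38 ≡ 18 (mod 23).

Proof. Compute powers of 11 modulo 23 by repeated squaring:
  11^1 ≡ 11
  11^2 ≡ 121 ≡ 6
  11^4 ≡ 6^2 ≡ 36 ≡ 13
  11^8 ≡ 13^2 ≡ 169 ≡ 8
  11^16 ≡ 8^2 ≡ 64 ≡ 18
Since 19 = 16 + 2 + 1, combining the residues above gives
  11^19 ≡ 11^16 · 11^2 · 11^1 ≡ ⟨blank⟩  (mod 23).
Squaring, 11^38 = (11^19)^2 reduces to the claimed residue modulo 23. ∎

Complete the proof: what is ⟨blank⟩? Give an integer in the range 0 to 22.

15

Multiply the listed residues: 18 · 6 · 11 = 108 → 1188.
Reducing modulo 23: 1188 = 51·23 + 15, so 11^19 ≡ 15.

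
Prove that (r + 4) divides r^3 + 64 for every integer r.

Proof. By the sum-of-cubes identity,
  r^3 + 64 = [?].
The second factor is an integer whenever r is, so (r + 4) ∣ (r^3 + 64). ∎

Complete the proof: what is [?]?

(r + 4)(r^2 - 4r + 16)

Polynomial division of r^3 + 64 by r + 4 leaves remainder 0 and quotient r^2 - 4r + 16.
Hence r^3 + 64 = (r + 4)(r^2 - 4r + 16).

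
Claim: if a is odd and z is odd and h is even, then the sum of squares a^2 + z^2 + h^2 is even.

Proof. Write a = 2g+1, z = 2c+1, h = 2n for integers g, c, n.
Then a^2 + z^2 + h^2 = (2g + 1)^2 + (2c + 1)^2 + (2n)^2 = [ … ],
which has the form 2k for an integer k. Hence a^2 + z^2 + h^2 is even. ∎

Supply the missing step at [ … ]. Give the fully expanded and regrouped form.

2(2c^2 + 2c + 2g^2 + 2g + 2n^2 + 1)

Expanding: (2g + 1)^2 + (2c + 1)^2 + (2n)^2 = 4c^2 + 4c + 4g^2 + 4g + 4n^2 + 2.
Every term is even; pulling out the factor of 2 gives 2(2c^2 + 2c + 2g^2 + 2g + 2n^2 + 1).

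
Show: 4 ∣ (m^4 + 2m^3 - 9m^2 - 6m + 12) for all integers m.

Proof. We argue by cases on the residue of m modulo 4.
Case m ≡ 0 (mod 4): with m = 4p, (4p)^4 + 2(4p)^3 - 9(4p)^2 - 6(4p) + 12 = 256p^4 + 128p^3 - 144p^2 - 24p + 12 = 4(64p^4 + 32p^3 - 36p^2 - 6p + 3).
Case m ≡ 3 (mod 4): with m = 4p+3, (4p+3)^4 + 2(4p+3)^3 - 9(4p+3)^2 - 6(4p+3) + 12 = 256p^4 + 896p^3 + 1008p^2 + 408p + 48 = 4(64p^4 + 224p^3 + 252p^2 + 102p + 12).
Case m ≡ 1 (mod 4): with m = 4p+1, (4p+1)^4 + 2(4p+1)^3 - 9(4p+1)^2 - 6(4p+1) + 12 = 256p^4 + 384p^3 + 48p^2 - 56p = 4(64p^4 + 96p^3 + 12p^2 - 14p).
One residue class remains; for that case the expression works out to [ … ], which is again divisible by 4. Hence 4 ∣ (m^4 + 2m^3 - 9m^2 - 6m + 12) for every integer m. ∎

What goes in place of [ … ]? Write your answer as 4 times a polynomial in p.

4(64p^4 + 160p^3 + 108p^2 + 14p - 1)

The residues treated are {0, 3, 1}, so the missing case is m ≡ 2 (mod 4); write m = 4p+2.
Then (4p+2)^4 + 2(4p+2)^3 - 9(4p+2)^2 - 6(4p+2) + 12 = 256p^4 + 640p^3 + 432p^2 + 56p - 4 = 4(64p^4 + 160p^3 + 108p^2 + 14p - 1).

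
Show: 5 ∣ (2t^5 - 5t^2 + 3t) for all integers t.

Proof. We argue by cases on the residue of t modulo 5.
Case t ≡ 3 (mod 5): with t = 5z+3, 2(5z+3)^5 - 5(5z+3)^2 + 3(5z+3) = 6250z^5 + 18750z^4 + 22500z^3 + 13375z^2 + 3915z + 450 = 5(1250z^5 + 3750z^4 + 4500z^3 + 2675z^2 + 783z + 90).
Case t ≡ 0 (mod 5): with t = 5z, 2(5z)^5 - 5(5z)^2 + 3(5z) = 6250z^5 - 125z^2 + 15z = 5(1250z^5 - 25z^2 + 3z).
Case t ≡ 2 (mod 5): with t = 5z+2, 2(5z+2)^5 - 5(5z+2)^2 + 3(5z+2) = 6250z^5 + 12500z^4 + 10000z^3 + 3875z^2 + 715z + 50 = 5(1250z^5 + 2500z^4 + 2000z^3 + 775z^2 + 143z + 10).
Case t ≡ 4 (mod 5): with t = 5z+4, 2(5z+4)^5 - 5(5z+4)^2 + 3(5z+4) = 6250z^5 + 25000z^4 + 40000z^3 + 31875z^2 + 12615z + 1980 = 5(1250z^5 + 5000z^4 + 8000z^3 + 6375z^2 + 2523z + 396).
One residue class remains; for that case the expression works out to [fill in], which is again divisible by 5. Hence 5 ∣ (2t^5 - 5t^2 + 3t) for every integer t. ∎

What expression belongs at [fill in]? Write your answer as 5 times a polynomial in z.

5(1250z^5 + 1250z^4 + 500z^3 + 75z^2 + 3z)

The residues treated are {3, 0, 2, 4}, so the missing case is t ≡ 1 (mod 5); write t = 5z+1.
Then 2(5z+1)^5 - 5(5z+1)^2 + 3(5z+1) = 6250z^5 + 6250z^4 + 2500z^3 + 375z^2 + 15z = 5(1250z^5 + 1250z^4 + 500z^3 + 75z^2 + 3z).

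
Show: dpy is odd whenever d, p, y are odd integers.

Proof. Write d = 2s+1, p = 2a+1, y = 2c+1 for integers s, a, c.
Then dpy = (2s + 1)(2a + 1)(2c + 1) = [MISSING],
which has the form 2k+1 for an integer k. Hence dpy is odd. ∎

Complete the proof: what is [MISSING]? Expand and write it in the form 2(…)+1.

2(4acs + 2ac + 2as + a + 2cs + c + s) + 1

Expanding: (2s + 1)(2a + 1)(2c + 1) = 8acs + 4ac + 4as + 2a + 4cs + 2c + 2s + 1.
Every term except the constant is even, so this is 2(4acs + 2ac + 2as + a + 2cs + c + s) + 1,
and 4acs + 2ac + 2as + a + 2cs + c + s ∈ ℤ gives the required form.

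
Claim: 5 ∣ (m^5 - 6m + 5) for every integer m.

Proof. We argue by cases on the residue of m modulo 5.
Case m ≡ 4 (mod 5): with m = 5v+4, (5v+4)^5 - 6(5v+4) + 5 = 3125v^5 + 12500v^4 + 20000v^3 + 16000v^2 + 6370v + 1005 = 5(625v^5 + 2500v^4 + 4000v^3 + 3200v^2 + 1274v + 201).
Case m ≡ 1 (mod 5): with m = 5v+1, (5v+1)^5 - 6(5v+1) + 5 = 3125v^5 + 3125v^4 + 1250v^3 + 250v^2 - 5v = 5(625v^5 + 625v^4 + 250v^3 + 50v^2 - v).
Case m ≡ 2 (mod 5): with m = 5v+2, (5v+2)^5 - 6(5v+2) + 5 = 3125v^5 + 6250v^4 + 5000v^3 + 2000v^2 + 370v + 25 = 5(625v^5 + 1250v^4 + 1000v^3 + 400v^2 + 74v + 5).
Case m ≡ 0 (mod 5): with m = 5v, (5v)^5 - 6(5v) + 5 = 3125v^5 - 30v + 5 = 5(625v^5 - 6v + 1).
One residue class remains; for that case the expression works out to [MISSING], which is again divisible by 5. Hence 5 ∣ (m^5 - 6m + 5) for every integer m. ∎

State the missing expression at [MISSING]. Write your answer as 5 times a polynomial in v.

Only m ≡ 3 (mod 5) is unaccounted for. Put m = 5v+3:
(5v+3)^5 - 6(5v+3) + 5 expands to 3125v^5 + 9375v^4 + 11250v^3 + 6750v^2 + 1995v + 230,
and factoring out 5 leaves 5(625v^5 + 1875v^4 + 2250v^3 + 1350v^2 + 399v + 46).

5(625v^5 + 1875v^4 + 2250v^3 + 1350v^2 + 399v + 46)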